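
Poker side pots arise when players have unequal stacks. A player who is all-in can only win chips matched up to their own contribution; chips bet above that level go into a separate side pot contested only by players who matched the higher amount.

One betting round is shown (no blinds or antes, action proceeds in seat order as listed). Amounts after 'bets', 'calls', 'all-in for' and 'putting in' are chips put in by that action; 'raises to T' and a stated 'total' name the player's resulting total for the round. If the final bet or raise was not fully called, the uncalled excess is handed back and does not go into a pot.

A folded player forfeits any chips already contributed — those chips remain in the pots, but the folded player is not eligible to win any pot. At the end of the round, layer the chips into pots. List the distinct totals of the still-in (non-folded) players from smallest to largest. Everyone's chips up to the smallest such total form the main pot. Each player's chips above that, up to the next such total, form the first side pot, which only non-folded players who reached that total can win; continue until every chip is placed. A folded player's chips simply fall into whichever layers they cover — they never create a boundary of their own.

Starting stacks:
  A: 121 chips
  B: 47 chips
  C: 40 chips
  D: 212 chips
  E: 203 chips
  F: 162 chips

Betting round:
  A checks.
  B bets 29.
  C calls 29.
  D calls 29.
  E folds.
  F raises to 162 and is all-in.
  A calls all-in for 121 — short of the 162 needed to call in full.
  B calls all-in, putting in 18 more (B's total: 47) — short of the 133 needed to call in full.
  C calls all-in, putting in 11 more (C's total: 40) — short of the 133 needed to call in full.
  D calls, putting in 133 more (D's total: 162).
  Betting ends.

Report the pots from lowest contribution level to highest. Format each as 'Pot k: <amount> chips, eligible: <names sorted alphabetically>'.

Contributions: A=121, B=47, C=40, D=162, F=162
Folded: E
Pot levels (distinct totals of non-folded players): 40, 47, 121, 162
Layer 1-40: 40 each from A, B, C, D, F = 40*5 = 200 chips; eligible A, B, C, D, F
Layer 41-47: 7 each from A, B, D, F = 7*4 = 28 chips; eligible A, B, D, F
Layer 48-121: 74 each from A, D, F = 74*3 = 222 chips; eligible A, D, F
Layer 122-162: 41 each from D, F = 41*2 = 82 chips; eligible D, F

Pot 1: 200 chips, eligible: A, B, C, D, F
Pot 2: 28 chips, eligible: A, B, D, F
Pot 3: 222 chips, eligible: A, D, F
Pot 4: 82 chips, eligible: D, F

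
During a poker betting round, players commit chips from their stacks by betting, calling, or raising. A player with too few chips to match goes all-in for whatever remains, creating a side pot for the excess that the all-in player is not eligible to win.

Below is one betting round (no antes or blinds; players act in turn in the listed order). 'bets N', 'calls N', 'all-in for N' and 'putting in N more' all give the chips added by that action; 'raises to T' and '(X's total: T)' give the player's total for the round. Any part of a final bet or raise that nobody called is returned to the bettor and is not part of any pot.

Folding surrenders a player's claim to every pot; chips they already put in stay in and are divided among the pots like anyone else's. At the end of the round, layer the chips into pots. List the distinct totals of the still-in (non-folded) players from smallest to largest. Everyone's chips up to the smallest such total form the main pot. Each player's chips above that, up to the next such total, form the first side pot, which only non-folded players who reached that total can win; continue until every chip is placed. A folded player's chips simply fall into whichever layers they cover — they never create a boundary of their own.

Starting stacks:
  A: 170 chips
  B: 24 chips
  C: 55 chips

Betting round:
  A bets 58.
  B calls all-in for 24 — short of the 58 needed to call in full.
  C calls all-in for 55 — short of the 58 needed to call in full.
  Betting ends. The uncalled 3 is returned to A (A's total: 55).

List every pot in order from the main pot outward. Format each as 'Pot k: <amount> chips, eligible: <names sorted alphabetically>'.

Contributions (after 3 returned to A): A=55, B=24, C=55
Pot levels (distinct totals of non-folded players): 24, 55
Layer 1-24: 24 each from A, B, C = 24*3 = 72 chips; eligible A, B, C
Layer 25-55: 31 each from A, C = 31*2 = 62 chips; eligible A, C

Pot 1: 72 chips, eligible: A, B, C
Pot 2: 62 chips, eligible: A, C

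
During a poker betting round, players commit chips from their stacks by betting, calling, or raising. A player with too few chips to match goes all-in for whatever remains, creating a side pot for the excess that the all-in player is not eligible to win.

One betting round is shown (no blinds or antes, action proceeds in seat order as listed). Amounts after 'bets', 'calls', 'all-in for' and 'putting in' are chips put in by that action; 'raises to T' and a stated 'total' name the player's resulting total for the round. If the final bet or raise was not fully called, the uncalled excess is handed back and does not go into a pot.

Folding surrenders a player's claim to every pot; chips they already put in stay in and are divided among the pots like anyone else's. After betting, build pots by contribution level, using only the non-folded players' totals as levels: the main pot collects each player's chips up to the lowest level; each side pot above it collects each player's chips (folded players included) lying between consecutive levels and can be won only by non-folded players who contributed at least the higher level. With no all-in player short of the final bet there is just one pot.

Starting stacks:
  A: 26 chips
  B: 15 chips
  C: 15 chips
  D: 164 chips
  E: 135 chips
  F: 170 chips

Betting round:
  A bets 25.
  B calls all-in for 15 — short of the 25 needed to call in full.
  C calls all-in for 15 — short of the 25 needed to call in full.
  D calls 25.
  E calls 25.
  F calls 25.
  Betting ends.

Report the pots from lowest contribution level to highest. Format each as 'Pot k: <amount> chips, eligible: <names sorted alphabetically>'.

Pot 1: 90 chips, eligible: A, B, C, D, E, F
Pot 2: 40 chips, eligible: A, D, E, F

Derivation:
Contributions: A=25, B=15, C=15, D=25, E=25, F=25
Pot levels (distinct totals of non-folded players): 15, 25
Layer 1-15: 15 each from A, B, C, D, E, F = 15*6 = 90 chips; eligible A, B, C, D, E, F
Layer 16-25: 10 each from A, D, E, F = 10*4 = 40 chips; eligible A, D, E, F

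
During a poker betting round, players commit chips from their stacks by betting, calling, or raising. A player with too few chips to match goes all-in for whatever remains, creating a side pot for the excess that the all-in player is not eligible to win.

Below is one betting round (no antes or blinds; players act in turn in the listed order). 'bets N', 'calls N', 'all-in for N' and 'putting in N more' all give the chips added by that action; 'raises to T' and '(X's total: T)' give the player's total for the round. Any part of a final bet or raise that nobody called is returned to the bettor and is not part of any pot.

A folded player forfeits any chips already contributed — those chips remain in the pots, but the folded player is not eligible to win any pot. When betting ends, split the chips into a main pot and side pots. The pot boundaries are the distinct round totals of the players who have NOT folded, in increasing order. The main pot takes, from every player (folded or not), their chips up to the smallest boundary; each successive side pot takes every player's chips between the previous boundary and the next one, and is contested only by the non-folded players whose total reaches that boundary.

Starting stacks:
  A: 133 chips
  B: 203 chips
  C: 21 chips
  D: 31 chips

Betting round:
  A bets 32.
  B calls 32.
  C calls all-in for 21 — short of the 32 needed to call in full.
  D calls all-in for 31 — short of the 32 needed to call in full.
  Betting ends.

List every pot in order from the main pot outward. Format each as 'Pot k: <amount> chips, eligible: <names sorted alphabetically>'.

Pot 1: 84 chips, eligible: A, B, C, D
Pot 2: 30 chips, eligible: A, B, D
Pot 3: 2 chips, eligible: A, B

Derivation:
Contributions: A=32, B=32, C=21, D=31
Pot levels (distinct totals of non-folded players): 21, 31, 32
Layer 1-21: 21 each from A, B, C, D = 21*4 = 84 chips; eligible A, B, C, D
Layer 22-31: 10 each from A, B, D = 10*3 = 30 chips; eligible A, B, D
Layer 32-32: 1 each from A, B = 1*2 = 2 chips; eligible A, B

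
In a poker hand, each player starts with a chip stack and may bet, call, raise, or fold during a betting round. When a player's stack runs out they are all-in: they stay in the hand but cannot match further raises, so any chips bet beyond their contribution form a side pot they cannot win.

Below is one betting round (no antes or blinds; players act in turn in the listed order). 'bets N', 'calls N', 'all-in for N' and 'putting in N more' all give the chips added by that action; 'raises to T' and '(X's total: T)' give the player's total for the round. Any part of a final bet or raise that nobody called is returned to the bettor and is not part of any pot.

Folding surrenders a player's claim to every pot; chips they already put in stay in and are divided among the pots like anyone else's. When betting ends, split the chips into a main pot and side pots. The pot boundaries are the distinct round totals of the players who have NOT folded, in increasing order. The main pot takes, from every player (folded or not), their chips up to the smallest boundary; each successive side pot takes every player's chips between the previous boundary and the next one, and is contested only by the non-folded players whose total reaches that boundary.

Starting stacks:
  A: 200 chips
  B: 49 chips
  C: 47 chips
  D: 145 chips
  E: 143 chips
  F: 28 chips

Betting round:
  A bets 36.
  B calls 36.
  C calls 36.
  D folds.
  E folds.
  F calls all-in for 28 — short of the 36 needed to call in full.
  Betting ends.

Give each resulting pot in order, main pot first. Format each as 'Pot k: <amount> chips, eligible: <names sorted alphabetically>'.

Pot 1: 112 chips, eligible: A, B, C, F
Pot 2: 24 chips, eligible: A, B, C

Derivation:
Contributions: A=36, B=36, C=36, F=28
Folded: D, E
Pot levels (distinct totals of non-folded players): 28, 36
Layer 1-28: 28 each from A, B, C, F = 28*4 = 112 chips; eligible A, B, C, F
Layer 29-36: 8 each from A, B, C = 8*3 = 24 chips; eligible A, B, C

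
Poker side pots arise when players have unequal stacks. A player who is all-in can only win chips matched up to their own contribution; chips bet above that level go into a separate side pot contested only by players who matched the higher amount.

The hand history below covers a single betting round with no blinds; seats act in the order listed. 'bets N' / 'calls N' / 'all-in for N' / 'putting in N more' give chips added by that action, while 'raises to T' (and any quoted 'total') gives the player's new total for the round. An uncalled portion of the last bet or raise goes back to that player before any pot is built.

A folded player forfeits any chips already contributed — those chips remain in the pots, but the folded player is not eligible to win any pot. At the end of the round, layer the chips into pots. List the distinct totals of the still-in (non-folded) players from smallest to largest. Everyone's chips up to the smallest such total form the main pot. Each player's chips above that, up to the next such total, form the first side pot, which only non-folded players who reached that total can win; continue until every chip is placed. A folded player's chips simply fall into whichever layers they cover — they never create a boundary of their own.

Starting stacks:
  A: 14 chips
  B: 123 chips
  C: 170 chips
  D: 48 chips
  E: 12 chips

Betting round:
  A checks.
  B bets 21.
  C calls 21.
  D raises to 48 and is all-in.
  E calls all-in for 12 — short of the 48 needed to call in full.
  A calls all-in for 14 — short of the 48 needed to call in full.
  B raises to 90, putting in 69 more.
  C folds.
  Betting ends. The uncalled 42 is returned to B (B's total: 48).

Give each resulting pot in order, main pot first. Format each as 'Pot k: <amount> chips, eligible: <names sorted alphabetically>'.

Contributions (after 42 returned to B): A=14, B=48, C=21, D=48, E=12
Folded: C
Pot levels (distinct totals of non-folded players): 12, 14, 48
Layer 1-12: 12 each from A, B, C, D, E = 12*5 = 60 chips; eligible A, B, D, E
Layer 13-14: 2 each from A, B, C, D = 2*4 = 8 chips; eligible A, B, D
Layer 15-48: B 34 + C 7 + D 34 = 75 chips; eligible B, D

Pot 1: 60 chips, eligible: A, B, D, E
Pot 2: 8 chips, eligible: A, B, D
Pot 3: 75 chips, eligible: B, D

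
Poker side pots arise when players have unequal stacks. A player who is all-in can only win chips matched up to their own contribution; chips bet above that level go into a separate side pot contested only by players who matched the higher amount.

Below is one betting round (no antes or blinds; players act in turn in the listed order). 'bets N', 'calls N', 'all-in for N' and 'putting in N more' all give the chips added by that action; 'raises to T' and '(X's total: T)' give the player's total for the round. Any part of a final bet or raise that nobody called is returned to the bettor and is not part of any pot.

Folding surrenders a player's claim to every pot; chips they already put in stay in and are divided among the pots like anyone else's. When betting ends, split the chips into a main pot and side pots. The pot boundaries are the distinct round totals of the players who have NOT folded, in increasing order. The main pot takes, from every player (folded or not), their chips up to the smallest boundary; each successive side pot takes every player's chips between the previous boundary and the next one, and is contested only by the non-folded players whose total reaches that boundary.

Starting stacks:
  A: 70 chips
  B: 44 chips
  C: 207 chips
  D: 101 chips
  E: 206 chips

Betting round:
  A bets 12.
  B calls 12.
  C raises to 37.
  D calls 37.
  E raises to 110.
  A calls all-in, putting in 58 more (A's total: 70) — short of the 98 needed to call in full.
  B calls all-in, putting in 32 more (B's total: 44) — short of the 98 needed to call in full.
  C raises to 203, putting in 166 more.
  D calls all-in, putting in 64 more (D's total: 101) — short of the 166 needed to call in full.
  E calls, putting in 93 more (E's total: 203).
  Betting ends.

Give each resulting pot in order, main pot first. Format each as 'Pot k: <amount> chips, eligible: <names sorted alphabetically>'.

Pot 1: 220 chips, eligible: A, B, C, D, E
Pot 2: 104 chips, eligible: A, C, D, E
Pot 3: 93 chips, eligible: C, D, E
Pot 4: 204 chips, eligible: C, E

Derivation:
Contributions: A=70, B=44, C=203, D=101, E=203
Pot levels (distinct totals of non-folded players): 44, 70, 101, 203
Layer 1-44: 44 each from A, B, C, D, E = 44*5 = 220 chips; eligible A, B, C, D, E
Layer 45-70: 26 each from A, C, D, E = 26*4 = 104 chips; eligible A, C, D, E
Layer 71-101: 31 each from C, D, E = 31*3 = 93 chips; eligible C, D, E
Layer 102-203: 102 each from C, E = 102*2 = 204 chips; eligible C, E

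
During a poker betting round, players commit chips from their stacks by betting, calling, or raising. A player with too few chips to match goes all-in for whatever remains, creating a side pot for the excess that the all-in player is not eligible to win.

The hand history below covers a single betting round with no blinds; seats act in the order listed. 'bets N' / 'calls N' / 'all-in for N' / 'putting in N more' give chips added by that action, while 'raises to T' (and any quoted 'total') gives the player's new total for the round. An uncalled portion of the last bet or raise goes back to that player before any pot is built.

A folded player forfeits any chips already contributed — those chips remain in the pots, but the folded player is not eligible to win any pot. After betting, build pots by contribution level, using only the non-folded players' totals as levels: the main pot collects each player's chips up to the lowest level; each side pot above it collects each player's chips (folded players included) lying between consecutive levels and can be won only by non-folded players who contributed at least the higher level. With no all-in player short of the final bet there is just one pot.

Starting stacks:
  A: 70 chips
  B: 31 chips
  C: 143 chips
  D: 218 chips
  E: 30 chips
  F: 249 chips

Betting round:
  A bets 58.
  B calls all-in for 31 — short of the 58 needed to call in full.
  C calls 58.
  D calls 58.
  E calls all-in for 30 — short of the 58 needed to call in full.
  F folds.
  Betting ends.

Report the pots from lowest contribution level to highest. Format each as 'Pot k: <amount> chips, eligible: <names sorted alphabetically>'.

Pot 1: 150 chips, eligible: A, B, C, D, E
Pot 2: 4 chips, eligible: A, B, C, D
Pot 3: 81 chips, eligible: A, C, D

Derivation:
Contributions: A=58, B=31, C=58, D=58, E=30
Folded: F
Pot levels (distinct totals of non-folded players): 30, 31, 58
Layer 1-30: 30 each from A, B, C, D, E = 30*5 = 150 chips; eligible A, B, C, D, E
Layer 31-31: 1 each from A, B, C, D = 1*4 = 4 chips; eligible A, B, C, D
Layer 32-58: 27 each from A, C, D = 27*3 = 81 chips; eligible A, C, D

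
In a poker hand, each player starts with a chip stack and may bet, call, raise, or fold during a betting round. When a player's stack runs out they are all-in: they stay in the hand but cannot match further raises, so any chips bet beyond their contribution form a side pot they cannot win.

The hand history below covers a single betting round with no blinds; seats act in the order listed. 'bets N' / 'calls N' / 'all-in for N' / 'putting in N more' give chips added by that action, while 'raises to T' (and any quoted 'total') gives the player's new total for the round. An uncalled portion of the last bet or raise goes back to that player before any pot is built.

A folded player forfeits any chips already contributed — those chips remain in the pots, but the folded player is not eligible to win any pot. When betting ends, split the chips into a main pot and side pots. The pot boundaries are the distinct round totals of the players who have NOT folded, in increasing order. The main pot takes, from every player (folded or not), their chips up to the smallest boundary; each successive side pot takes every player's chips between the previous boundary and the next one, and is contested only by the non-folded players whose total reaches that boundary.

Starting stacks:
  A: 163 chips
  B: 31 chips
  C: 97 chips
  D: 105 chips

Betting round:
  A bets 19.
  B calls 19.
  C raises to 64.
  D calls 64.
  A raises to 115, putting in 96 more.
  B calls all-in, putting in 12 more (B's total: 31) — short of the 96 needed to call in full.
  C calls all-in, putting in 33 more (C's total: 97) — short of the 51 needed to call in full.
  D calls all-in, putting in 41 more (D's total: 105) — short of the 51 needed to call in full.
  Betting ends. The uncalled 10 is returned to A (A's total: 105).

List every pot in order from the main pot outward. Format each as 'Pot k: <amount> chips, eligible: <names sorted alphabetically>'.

Pot 1: 124 chips, eligible: A, B, C, D
Pot 2: 198 chips, eligible: A, C, D
Pot 3: 16 chips, eligible: A, D

Derivation:
Contributions (after 10 returned to A): A=105, B=31, C=97, D=105
Pot levels (distinct totals of non-folded players): 31, 97, 105
Layer 1-31: 31 each from A, B, C, D = 31*4 = 124 chips; eligible A, B, C, D
Layer 32-97: 66 each from A, C, D = 66*3 = 198 chips; eligible A, C, D
Layer 98-105: 8 each from A, D = 8*2 = 16 chips; eligible A, D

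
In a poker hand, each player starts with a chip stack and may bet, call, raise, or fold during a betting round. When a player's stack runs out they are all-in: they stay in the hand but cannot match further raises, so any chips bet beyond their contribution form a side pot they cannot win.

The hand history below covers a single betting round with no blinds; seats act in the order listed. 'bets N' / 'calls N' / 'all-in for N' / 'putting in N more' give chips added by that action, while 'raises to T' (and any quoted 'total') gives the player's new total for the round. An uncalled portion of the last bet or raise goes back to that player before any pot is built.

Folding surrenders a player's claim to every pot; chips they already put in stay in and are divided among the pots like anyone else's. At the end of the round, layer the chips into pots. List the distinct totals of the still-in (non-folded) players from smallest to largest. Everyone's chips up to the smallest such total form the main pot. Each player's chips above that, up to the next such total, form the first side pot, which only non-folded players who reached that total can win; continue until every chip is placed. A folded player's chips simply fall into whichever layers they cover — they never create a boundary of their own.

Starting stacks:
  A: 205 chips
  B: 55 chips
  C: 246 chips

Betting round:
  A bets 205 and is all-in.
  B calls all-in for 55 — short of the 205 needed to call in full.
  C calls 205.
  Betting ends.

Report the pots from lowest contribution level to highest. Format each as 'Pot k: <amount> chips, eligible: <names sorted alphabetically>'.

Contributions: A=205, B=55, C=205
Pot levels (distinct totals of non-folded players): 55, 205
Layer 1-55: 55 each from A, B, C = 55*3 = 165 chips; eligible A, B, C
Layer 56-205: 150 each from A, C = 150*2 = 300 chips; eligible A, C

Pot 1: 165 chips, eligible: A, B, C
Pot 2: 300 chips, eligible: A, C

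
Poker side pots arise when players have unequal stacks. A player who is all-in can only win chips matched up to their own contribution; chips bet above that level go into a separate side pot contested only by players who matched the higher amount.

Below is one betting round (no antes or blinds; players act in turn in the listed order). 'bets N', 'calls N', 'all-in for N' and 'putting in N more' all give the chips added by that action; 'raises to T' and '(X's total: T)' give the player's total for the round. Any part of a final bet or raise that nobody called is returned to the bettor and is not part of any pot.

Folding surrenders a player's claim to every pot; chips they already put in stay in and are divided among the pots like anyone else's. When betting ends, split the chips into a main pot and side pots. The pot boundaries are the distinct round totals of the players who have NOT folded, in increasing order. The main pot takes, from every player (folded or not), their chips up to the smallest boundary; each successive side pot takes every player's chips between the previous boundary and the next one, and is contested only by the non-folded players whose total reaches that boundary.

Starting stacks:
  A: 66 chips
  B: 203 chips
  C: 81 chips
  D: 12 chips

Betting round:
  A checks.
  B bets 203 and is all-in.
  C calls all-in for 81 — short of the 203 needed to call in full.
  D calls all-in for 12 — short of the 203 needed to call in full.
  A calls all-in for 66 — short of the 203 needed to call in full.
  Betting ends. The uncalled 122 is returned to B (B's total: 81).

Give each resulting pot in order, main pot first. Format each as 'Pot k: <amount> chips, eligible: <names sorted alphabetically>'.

Pot 1: 48 chips, eligible: A, B, C, D
Pot 2: 162 chips, eligible: A, B, C
Pot 3: 30 chips, eligible: B, C

Derivation:
Contributions (after 122 returned to B): A=66, B=81, C=81, D=12
Pot levels (distinct totals of non-folded players): 12, 66, 81
Layer 1-12: 12 each from A, B, C, D = 12*4 = 48 chips; eligible A, B, C, D
Layer 13-66: 54 each from A, B, C = 54*3 = 162 chips; eligible A, B, C
Layer 67-81: 15 each from B, C = 15*2 = 30 chips; eligible B, C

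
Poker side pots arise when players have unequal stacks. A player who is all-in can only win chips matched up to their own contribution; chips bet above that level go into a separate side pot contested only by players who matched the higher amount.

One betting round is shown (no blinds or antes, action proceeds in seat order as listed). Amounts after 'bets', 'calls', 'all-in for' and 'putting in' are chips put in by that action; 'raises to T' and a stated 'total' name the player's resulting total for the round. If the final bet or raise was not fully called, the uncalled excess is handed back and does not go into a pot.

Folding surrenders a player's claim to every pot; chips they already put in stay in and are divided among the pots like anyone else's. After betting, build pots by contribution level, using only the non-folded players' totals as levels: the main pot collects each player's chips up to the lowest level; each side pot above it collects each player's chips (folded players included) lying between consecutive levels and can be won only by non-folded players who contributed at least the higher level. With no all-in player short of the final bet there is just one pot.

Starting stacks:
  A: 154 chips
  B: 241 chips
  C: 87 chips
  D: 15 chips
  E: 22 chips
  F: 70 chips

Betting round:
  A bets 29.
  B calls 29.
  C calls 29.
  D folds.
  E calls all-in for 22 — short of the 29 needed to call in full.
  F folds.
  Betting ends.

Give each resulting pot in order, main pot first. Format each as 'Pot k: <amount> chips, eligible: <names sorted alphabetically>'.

Contributions: A=29, B=29, C=29, E=22
Folded: D, F
Pot levels (distinct totals of non-folded players): 22, 29
Layer 1-22: 22 each from A, B, C, E = 22*4 = 88 chips; eligible A, B, C, E
Layer 23-29: 7 each from A, B, C = 7*3 = 21 chips; eligible A, B, C

Pot 1: 88 chips, eligible: A, B, C, E
Pot 2: 21 chips, eligible: A, B, C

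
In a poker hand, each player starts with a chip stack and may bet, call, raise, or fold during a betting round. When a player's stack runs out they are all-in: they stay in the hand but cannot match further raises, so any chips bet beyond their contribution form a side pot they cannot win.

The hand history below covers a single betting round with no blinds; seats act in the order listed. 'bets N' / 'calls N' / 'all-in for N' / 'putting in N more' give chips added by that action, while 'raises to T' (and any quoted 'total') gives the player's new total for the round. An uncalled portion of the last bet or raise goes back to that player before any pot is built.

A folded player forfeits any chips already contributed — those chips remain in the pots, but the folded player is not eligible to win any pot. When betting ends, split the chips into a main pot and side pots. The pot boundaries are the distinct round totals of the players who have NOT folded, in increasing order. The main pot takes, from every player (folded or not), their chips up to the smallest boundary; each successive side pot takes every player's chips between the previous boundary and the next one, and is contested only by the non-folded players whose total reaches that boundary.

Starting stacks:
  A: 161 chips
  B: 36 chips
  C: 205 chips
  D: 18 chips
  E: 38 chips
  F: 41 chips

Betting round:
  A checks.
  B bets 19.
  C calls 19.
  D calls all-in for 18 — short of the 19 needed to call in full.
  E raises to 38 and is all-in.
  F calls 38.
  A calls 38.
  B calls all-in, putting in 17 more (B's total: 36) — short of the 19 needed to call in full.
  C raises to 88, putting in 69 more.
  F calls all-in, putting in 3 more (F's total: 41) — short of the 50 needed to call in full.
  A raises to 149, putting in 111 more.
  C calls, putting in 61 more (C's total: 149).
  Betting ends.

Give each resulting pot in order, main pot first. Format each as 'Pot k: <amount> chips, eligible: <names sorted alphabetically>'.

Pot 1: 108 chips, eligible: A, B, C, D, E, F
Pot 2: 90 chips, eligible: A, B, C, E, F
Pot 3: 8 chips, eligible: A, C, E, F
Pot 4: 9 chips, eligible: A, C, F
Pot 5: 216 chips, eligible: A, C

Derivation:
Contributions: A=149, B=36, C=149, D=18, E=38, F=41
Pot levels (distinct totals of non-folded players): 18, 36, 38, 41, 149
Layer 1-18: 18 each from A, B, C, D, E, F = 18*6 = 108 chips; eligible A, B, C, D, E, F
Layer 19-36: 18 each from A, B, C, E, F = 18*5 = 90 chips; eligible A, B, C, E, F
Layer 37-38: 2 each from A, C, E, F = 2*4 = 8 chips; eligible A, C, E, F
Layer 39-41: 3 each from A, C, F = 3*3 = 9 chips; eligible A, C, F
Layer 42-149: 108 each from A, C = 108*2 = 216 chips; eligible A, C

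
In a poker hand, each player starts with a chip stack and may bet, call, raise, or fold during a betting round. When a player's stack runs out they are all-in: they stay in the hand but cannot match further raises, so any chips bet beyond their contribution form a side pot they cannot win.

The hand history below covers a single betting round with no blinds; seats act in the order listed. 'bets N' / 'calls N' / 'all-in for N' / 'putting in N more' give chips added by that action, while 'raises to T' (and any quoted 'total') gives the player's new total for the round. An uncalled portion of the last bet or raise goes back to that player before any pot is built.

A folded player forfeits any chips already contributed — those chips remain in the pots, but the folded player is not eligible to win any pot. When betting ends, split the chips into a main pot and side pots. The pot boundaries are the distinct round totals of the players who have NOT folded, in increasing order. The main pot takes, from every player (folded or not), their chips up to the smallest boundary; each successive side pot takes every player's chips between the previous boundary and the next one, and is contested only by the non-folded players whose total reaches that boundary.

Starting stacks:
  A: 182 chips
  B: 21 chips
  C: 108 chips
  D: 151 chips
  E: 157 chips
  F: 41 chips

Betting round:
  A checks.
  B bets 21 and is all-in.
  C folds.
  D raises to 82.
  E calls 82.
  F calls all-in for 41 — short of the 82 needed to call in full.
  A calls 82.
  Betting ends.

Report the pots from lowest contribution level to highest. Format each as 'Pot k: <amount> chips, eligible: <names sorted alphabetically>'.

Contributions: A=82, B=21, D=82, E=82, F=41
Folded: C
Pot levels (distinct totals of non-folded players): 21, 41, 82
Layer 1-21: 21 each from A, B, D, E, F = 21*5 = 105 chips; eligible A, B, D, E, F
Layer 22-41: 20 each from A, D, E, F = 20*4 = 80 chips; eligible A, D, E, F
Layer 42-82: 41 each from A, D, E = 41*3 = 123 chips; eligible A, D, E

Pot 1: 105 chips, eligible: A, B, D, E, F
Pot 2: 80 chips, eligible: A, D, E, F
Pot 3: 123 chips, eligible: A, D, E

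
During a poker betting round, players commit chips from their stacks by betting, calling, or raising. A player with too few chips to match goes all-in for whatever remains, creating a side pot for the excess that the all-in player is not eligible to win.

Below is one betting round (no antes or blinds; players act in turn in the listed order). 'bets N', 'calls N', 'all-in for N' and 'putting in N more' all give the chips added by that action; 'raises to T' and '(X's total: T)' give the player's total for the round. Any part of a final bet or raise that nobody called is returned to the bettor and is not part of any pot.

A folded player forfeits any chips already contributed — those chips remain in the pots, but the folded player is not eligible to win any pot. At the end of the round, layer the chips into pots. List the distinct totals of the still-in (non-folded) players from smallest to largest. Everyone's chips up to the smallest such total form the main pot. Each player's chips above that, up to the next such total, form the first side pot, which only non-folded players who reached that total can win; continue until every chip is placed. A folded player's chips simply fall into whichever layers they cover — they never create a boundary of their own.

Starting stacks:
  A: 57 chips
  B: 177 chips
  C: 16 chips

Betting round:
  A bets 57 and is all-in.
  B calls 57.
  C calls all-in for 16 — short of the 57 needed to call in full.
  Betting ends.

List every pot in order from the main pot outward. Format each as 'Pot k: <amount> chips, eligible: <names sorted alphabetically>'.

Contributions: A=57, B=57, C=16
Pot levels (distinct totals of non-folded players): 16, 57
Layer 1-16: 16 each from A, B, C = 16*3 = 48 chips; eligible A, B, C
Layer 17-57: 41 each from A, B = 41*2 = 82 chips; eligible A, B

Pot 1: 48 chips, eligible: A, B, C
Pot 2: 82 chips, eligible: A, B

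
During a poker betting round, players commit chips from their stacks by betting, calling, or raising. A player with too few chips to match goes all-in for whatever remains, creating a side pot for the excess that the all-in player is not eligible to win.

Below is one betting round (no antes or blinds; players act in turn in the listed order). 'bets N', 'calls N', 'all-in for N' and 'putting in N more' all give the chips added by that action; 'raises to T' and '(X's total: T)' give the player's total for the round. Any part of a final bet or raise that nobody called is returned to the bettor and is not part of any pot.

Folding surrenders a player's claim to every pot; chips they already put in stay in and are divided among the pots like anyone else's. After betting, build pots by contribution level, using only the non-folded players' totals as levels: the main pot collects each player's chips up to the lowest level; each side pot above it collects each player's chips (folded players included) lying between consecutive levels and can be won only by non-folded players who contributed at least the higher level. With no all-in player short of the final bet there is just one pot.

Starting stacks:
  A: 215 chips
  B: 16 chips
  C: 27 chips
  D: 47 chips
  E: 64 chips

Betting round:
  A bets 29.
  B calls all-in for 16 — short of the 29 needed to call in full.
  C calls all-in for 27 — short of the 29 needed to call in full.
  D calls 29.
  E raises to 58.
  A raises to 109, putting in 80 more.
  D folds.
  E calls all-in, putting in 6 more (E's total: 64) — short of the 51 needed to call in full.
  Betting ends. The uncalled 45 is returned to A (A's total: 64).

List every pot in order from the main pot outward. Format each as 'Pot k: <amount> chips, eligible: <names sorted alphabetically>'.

Pot 1: 80 chips, eligible: A, B, C, E
Pot 2: 44 chips, eligible: A, C, E
Pot 3: 76 chips, eligible: A, E

Derivation:
Contributions (after 45 returned to A): A=64, B=16, C=27, D=29, E=64
Folded: D
Pot levels (distinct totals of non-folded players): 16, 27, 64
Layer 1-16: 16 each from A, B, C, D, E = 16*5 = 80 chips; eligible A, B, C, E
Layer 17-27: 11 each from A, C, D, E = 11*4 = 44 chips; eligible A, C, E
Layer 28-64: A 37 + D 2 + E 37 = 76 chips; eligible A, E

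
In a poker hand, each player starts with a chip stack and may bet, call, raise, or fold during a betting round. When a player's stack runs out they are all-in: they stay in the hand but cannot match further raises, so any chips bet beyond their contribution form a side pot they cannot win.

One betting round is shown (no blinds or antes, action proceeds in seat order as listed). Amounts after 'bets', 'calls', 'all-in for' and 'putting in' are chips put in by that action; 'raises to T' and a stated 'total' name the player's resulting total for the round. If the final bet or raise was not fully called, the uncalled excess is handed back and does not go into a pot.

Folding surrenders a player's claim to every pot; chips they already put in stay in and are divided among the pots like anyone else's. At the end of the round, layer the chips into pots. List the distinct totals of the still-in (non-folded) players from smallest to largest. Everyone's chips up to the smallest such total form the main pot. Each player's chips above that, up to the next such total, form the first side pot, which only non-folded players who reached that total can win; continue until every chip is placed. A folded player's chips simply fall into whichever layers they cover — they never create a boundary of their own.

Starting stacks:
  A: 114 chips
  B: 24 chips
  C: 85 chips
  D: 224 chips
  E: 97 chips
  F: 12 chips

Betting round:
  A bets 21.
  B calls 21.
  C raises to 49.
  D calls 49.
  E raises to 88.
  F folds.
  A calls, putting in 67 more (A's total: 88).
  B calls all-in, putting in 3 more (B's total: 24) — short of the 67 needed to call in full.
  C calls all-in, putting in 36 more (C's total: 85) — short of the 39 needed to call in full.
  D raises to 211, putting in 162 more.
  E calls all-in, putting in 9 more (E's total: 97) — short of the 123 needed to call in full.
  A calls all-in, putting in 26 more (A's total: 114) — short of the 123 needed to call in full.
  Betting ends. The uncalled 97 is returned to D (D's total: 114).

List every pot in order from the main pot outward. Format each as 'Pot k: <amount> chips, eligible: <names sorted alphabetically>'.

Contributions (after 97 returned to D): A=114, B=24, C=85, D=114, E=97
Folded: F
Pot levels (distinct totals of non-folded players): 24, 85, 97, 114
Layer 1-24: 24 each from A, B, C, D, E = 24*5 = 120 chips; eligible A, B, C, D, E
Layer 25-85: 61 each from A, C, D, E = 61*4 = 244 chips; eligible A, C, D, E
Layer 86-97: 12 each from A, D, E = 12*3 = 36 chips; eligible A, D, E
Layer 98-114: 17 each from A, D = 17*2 = 34 chips; eligible A, D

Pot 1: 120 chips, eligible: A, B, C, D, E
Pot 2: 244 chips, eligible: A, C, D, E
Pot 3: 36 chips, eligible: A, D, E
Pot 4: 34 chips, eligible: A, D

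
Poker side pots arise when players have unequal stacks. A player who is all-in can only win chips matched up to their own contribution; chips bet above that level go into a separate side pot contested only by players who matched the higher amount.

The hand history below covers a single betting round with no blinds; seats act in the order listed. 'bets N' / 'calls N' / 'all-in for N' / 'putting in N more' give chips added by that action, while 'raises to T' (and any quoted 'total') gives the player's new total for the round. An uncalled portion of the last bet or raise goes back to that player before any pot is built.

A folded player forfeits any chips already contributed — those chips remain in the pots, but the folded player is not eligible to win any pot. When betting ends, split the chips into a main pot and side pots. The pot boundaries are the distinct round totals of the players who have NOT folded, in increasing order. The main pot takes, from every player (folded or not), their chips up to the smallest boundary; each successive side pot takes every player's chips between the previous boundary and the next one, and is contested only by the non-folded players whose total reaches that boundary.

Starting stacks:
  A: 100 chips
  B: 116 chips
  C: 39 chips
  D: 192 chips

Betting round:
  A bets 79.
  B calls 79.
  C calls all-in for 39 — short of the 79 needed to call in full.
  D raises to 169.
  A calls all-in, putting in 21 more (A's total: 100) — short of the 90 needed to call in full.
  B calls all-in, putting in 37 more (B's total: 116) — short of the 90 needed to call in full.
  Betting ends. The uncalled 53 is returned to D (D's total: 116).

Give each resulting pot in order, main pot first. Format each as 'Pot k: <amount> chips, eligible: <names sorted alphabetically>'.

Contributions (after 53 returned to D): A=100, B=116, C=39, D=116
Pot levels (distinct totals of non-folded players): 39, 100, 116
Layer 1-39: 39 each from A, B, C, D = 39*4 = 156 chips; eligible A, B, C, D
Layer 40-100: 61 each from A, B, D = 61*3 = 183 chips; eligible A, B, D
Layer 101-116: 16 each from B, D = 16*2 = 32 chips; eligible B, D

Pot 1: 156 chips, eligible: A, B, C, D
Pot 2: 183 chips, eligible: A, B, D
Pot 3: 32 chips, eligible: B, D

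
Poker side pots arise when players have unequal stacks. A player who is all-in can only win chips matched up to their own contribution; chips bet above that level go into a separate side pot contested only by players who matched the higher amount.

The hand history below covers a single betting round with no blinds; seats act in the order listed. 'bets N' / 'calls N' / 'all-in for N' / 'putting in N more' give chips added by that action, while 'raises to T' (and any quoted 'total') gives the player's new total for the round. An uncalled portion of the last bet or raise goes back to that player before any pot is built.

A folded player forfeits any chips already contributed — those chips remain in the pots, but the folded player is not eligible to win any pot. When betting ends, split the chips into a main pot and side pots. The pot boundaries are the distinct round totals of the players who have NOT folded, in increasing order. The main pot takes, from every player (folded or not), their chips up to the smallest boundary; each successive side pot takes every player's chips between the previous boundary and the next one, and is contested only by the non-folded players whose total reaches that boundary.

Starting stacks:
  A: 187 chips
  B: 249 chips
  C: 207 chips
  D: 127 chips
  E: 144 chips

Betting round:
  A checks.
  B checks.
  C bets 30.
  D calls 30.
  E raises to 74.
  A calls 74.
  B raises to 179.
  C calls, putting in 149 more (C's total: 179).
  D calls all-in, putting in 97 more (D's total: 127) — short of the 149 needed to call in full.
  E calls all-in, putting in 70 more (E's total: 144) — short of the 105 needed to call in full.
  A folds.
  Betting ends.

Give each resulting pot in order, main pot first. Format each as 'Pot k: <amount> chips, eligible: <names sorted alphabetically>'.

Pot 1: 582 chips, eligible: B, C, D, E
Pot 2: 51 chips, eligible: B, C, E
Pot 3: 70 chips, eligible: B, C

Derivation:
Contributions: A=74, B=179, C=179, D=127, E=144
Folded: A
Pot levels (distinct totals of non-folded players): 127, 144, 179
Layer 1-127: A 74 + B 127 + C 127 + D 127 + E 127 = 582 chips; eligible B, C, D, E
Layer 128-144: 17 each from B, C, E = 17*3 = 51 chips; eligible B, C, E
Layer 145-179: 35 each from B, C = 35*2 = 70 chips; eligible B, C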